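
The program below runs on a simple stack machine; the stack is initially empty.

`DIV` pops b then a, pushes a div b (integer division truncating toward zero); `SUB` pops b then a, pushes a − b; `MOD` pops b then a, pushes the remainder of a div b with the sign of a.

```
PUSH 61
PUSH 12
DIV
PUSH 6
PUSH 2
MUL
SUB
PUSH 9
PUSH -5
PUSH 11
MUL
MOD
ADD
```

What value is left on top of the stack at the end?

2

PUSH 61 -> 61
PUSH 12 -> 61 12
DIV     -> 5
PUSH 6  -> 5 6
PUSH 2  -> 5 6 2
MUL     -> 5 12
SUB     -> -7
PUSH 9  -> -7 9
PUSH -5 -> -7 9 -5
PUSH 11 -> -7 9 -5 11
MUL     -> -7 9 -55
MOD     -> -7 9
ADD     -> 2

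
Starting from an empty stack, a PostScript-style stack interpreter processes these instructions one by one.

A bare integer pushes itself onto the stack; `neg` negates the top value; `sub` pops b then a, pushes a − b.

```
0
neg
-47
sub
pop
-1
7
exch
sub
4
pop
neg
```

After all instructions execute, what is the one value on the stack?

-8

0    → [0]
neg  → [0]
-47  → [0, -47]
sub  → [47]
pop  → []
-1   → [-1]
7    → [-1, 7]
exch → [7, -1]
sub  → [8]
4    → [8, 4]
pop  → [8]
neg  → [-8]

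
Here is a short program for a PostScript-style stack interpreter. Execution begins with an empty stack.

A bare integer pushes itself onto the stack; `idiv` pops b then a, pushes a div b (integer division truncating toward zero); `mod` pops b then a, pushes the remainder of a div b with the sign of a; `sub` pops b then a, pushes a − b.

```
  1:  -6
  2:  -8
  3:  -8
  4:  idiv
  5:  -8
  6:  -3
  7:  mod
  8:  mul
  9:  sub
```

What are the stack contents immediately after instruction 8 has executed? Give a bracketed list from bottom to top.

-6   → -6
-8   → -6 -8
-8   → -6 -8 -8
idiv → -6 1
-8   → -6 1 -8
-3   → -6 1 -8 -3
mod  → -6 1 -2
mul  → -6 -2

[-6, -2]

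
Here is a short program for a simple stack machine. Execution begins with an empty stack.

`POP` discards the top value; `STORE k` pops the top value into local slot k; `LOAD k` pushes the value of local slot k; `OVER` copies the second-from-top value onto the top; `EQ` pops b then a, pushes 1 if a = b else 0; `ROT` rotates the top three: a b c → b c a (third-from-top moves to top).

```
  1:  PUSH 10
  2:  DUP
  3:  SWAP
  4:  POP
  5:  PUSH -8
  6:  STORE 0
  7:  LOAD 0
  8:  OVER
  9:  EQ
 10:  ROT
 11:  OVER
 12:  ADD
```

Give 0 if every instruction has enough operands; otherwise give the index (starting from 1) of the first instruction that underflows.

PUSH 10 : 10
DUP     : 10 10
SWAP    : 10 10
POP     : 10
PUSH -8 : 10 -8
STORE 0 : 10
LOAD 0  : 10 -8
OVER    : 10 -8 10
EQ      : 10 0
ROT  — needs 3 operands, stack has 2 → underflow

10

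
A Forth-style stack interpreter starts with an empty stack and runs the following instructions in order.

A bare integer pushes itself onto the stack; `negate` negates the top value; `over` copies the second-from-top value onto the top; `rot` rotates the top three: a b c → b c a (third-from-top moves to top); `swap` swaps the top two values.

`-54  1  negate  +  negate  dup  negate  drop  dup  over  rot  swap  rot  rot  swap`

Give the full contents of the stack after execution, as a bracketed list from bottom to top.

[55, 55, 55]

-54    -> [-54]
1      -> [-54, 1]
negate -> [-54, -1]
+      -> [-55]
negate -> [55]
dup    -> [55, 55]
negate -> [55, -55]
drop   -> [55]
dup    -> [55, 55]
over   -> [55, 55, 55]
rot    -> [55, 55, 55]
swap   -> [55, 55, 55]
rot    -> [55, 55, 55]
rot    -> [55, 55, 55]
swap   -> [55, 55, 55]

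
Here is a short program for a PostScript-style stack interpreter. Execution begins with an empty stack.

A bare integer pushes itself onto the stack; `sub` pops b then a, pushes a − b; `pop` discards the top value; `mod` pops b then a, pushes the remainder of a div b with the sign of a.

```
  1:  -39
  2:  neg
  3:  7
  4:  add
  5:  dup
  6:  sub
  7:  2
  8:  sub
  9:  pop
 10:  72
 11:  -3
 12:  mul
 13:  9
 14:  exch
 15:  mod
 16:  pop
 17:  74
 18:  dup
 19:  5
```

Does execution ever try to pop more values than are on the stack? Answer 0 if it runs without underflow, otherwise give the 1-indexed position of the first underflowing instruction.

-39  -> -39
neg  -> 39
7    -> 39 7
add  -> 46
dup  -> 46 46
sub  -> 0
2    -> 0 2
sub  -> -2
pop  -> (empty)
72   -> 72
-3   -> 72 -3
mul  -> -216
9    -> -216 9
exch -> 9 -216
mod  -> 9
pop  -> (empty)
74   -> 74
dup  -> 74 74
5    -> 74 74 5

0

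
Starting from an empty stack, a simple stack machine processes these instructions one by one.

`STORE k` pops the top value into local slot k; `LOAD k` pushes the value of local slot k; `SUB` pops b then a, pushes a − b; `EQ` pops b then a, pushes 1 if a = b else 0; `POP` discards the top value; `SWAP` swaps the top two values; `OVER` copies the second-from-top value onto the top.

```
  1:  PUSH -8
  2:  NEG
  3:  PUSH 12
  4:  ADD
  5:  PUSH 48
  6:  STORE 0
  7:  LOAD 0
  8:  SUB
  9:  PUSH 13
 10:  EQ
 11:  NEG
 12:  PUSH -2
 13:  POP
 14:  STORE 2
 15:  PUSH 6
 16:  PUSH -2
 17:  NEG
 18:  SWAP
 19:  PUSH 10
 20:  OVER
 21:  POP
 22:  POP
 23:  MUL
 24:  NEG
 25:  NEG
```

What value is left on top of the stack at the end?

12

PUSH -8  [-8]
NEG      [8]
PUSH 12  [8, 12]
ADD      [20]
PUSH 48  [20, 48]
STORE 0  [20]
LOAD 0   [20, 48]
SUB      [-28]
PUSH 13  [-28, 13]
EQ       [0]
NEG      [0]
PUSH -2  [0, -2]
POP      [0]
STORE 2  []
PUSH 6   [6]
PUSH -2  [6, -2]
NEG      [6, 2]
SWAP     [2, 6]
PUSH 10  [2, 6, 10]
OVER     [2, 6, 10, 6]
POP      [2, 6, 10]
POP      [2, 6]
MUL      [12]
NEG      [-12]
NEG      [12]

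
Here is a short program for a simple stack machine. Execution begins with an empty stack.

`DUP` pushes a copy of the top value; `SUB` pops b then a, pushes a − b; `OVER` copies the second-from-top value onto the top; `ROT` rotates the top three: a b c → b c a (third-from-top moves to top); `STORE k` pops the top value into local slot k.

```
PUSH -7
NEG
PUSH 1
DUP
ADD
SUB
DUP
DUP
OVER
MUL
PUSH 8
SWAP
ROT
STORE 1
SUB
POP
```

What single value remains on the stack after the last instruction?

PUSH -7 : -7
NEG     : 7
PUSH 1  : 7 1
DUP     : 7 1 1
ADD     : 7 2
SUB     : 5
DUP     : 5 5
DUP     : 5 5 5
OVER    : 5 5 5 5
MUL     : 5 5 25
PUSH 8  : 5 5 25 8
SWAP    : 5 5 8 25
ROT     : 5 8 25 5
STORE 1 : 5 8 25
SUB     : 5 -17
POP     : 5

5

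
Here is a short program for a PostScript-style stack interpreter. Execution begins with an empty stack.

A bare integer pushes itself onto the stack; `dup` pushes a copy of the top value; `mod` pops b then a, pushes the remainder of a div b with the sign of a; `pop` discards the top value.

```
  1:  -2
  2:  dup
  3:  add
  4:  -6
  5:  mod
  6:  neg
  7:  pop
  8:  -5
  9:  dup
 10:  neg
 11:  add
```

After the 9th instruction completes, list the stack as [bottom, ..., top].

[-5, -5]

-2  -> -2
dup -> -2 -2
add -> -4
-6  -> -4 -6
mod -> -4
neg -> 4
pop -> (empty)
-5  -> -5
dup -> -5 -5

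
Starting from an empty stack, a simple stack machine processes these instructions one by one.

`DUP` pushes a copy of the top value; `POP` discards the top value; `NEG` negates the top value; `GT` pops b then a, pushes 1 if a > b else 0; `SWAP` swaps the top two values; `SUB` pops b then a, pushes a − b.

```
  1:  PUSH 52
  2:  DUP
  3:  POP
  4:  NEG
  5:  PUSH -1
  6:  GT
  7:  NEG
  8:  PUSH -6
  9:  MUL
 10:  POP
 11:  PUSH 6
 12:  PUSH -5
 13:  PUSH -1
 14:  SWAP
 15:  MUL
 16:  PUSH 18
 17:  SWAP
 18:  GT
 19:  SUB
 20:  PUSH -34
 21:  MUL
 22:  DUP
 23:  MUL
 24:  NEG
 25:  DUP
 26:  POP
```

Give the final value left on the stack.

-28900

PUSH 52  → [52]
DUP      → [52, 52]
POP      → [52]
NEG      → [-52]
PUSH -1  → [-52, -1]
GT       → [0]
NEG      → [0]
PUSH -6  → [0, -6]
MUL      → [0]
POP      → []
PUSH 6   → [6]
PUSH -5  → [6, -5]
PUSH -1  → [6, -5, -1]
SWAP     → [6, -1, -5]
MUL      → [6, 5]
PUSH 18  → [6, 5, 18]
SWAP     → [6, 18, 5]
GT       → [6, 1]
SUB      → [5]
PUSH -34 → [5, -34]
MUL      → [-170]
DUP      → [-170, -170]
MUL      → [28900]
NEG      → [-28900]
DUP      → [-28900, -28900]
POP      → [-28900]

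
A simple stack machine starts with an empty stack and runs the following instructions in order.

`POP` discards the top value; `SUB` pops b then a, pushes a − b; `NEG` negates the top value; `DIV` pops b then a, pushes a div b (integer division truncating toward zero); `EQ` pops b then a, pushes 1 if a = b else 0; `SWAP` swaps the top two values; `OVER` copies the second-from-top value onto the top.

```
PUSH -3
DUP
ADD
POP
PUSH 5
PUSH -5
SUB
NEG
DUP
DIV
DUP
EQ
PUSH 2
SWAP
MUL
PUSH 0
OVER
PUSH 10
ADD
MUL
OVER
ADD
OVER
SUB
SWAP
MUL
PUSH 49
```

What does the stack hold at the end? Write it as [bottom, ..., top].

PUSH -3 -> -3
DUP     -> -3 -3
ADD     -> -6
POP     -> (empty)
PUSH 5  -> 5
PUSH -5 -> 5 -5
SUB     -> 10
NEG     -> -10
DUP     -> -10 -10
DIV     -> 1
DUP     -> 1 1
EQ      -> 1
PUSH 2  -> 1 2
SWAP    -> 2 1
MUL     -> 2
PUSH 0  -> 2 0
OVER    -> 2 0 2
PUSH 10 -> 2 0 2 10
ADD     -> 2 0 12
MUL     -> 2 0
OVER    -> 2 0 2
ADD     -> 2 2
OVER    -> 2 2 2
SUB     -> 2 0
SWAP    -> 0 2
MUL     -> 0
PUSH 49 -> 0 49

[0, 49]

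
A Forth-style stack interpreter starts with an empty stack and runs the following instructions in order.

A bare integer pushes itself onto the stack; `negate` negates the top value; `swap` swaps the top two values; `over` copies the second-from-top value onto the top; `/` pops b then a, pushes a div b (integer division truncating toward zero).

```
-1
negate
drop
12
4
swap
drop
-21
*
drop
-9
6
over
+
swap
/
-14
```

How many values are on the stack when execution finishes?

-1     -> -1
negate -> 1
drop   -> (empty)
12     -> 12
4      -> 12 4
swap   -> 4 12
drop   -> 4
-21    -> 4 -21
*      -> -84
drop   -> (empty)
-9     -> -9
6      -> -9 6
over   -> -9 6 -9
+      -> -9 -3
swap   -> -3 -9
/      -> 0
-14    -> 0 -14

2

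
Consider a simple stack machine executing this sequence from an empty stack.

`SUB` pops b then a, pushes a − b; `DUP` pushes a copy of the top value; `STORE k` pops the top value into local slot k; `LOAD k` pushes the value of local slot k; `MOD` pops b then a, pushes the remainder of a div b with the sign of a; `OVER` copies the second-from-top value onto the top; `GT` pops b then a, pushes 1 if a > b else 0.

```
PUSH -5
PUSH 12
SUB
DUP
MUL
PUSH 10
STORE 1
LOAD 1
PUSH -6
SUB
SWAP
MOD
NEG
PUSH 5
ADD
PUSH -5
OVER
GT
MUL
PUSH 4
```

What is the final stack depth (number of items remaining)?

2

PUSH -5  [-5]
PUSH 12  [-5, 12]
SUB      [-17]
DUP      [-17, -17]
MUL      [289]
PUSH 10  [289, 10]
STORE 1  [289]
LOAD 1   [289, 10]
PUSH -6  [289, 10, -6]
SUB      [289, 16]
SWAP     [16, 289]
MOD      [16]
NEG      [-16]
PUSH 5   [-16, 5]
ADD      [-11]
PUSH -5  [-11, -5]
OVER     [-11, -5, -11]
GT       [-11, 1]
MUL      [-11]
PUSH 4   [-11, 4]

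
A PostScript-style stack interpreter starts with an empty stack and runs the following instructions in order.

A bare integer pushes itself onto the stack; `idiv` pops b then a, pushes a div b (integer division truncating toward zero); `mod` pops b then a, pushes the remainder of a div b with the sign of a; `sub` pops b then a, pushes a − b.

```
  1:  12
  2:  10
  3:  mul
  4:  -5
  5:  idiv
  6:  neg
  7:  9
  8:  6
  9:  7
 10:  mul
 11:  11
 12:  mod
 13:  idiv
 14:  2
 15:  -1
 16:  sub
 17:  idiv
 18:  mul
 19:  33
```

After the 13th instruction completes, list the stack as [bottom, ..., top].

12   : 12
10   : 12 10
mul  : 120
-5   : 120 -5
idiv : -24
neg  : 24
9    : 24 9
6    : 24 9 6
7    : 24 9 6 7
mul  : 24 9 42
11   : 24 9 42 11
mod  : 24 9 9
idiv : 24 1

[24, 1]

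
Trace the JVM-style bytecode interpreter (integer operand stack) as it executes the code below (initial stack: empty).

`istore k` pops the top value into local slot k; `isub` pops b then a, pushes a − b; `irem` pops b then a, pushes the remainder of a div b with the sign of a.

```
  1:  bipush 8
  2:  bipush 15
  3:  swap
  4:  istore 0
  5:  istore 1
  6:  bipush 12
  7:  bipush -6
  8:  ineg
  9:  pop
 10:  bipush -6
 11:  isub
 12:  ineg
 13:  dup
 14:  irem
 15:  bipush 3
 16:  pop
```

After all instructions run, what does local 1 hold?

bipush 8  : 8
bipush 15 : 8 15
swap      : 15 8
istore 0  : 15
istore 1  : (empty)
bipush 12 : 12
bipush -6 : 12 -6
ineg      : 12 6
pop       : 12
bipush -6 : 12 -6
isub      : 18
ineg      : -18
dup       : -18 -18
irem      : 0
bipush 3  : 0 3
pop       : 0

15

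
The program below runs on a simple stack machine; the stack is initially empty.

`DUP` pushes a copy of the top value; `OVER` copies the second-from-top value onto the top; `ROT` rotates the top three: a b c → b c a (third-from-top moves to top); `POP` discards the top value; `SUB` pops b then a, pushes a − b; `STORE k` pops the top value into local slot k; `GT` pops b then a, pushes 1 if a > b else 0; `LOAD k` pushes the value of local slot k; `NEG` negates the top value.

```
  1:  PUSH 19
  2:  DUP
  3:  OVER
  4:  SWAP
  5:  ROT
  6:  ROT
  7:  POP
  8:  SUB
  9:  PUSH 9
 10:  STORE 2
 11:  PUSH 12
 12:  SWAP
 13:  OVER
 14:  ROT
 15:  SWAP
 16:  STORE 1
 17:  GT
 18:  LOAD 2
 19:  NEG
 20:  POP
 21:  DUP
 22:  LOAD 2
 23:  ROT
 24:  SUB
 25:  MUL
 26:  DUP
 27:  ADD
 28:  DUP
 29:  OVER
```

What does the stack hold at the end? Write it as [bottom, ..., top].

[0, 0, 0]

PUSH 19 : [19]
DUP     : [19, 19]
OVER    : [19, 19, 19]
SWAP    : [19, 19, 19]
ROT     : [19, 19, 19]
ROT     : [19, 19, 19]
POP     : [19, 19]
SUB     : [0]
PUSH 9  : [0, 9]
STORE 2 : [0]
PUSH 12 : [0, 12]
SWAP    : [12, 0]
OVER    : [12, 0, 12]
ROT     : [0, 12, 12]
SWAP    : [0, 12, 12]
STORE 1 : [0, 12]
GT      : [0]
LOAD 2  : [0, 9]
NEG     : [0, -9]
POP     : [0]
DUP     : [0, 0]
LOAD 2  : [0, 0, 9]
ROT     : [0, 9, 0]
SUB     : [0, 9]
MUL     : [0]
DUP     : [0, 0]
ADD     : [0]
DUP     : [0, 0]
OVER    : [0, 0, 0]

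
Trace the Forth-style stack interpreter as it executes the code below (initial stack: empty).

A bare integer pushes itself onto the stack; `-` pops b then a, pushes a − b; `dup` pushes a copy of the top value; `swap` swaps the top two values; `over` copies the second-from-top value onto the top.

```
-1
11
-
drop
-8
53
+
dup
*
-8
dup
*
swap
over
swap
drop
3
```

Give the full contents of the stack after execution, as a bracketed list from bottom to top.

[64, 64, 3]

-1   -> [-1]
11   -> [-1, 11]
-    -> [-12]
drop -> []
-8   -> [-8]
53   -> [-8, 53]
+    -> [45]
dup  -> [45, 45]
*    -> [2025]
-8   -> [2025, -8]
dup  -> [2025, -8, -8]
*    -> [2025, 64]
swap -> [64, 2025]
over -> [64, 2025, 64]
swap -> [64, 64, 2025]
drop -> [64, 64]
3    -> [64, 64, 3]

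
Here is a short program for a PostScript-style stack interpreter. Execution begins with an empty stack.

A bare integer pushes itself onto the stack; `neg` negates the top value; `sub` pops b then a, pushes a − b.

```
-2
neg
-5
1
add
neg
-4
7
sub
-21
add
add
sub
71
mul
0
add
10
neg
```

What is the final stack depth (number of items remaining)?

-2  -> [-2]
neg -> [2]
-5  -> [2, -5]
1   -> [2, -5, 1]
add -> [2, -4]
neg -> [2, 4]
-4  -> [2, 4, -4]
7   -> [2, 4, -4, 7]
sub -> [2, 4, -11]
-21 -> [2, 4, -11, -21]
add -> [2, 4, -32]
add -> [2, -28]
sub -> [30]
71  -> [30, 71]
mul -> [2130]
0   -> [2130, 0]
add -> [2130]
10  -> [2130, 10]
neg -> [2130, -10]

2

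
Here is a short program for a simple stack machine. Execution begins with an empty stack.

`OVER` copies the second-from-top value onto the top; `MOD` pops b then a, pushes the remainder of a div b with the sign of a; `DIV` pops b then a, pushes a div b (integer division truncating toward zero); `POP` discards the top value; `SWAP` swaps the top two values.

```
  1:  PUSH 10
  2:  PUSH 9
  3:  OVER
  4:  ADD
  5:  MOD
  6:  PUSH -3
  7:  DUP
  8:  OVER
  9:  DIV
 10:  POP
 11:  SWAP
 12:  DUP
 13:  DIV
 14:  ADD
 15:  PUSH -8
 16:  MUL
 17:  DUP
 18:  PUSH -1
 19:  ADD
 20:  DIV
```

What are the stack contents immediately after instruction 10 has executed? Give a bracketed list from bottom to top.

[10, -3]

PUSH 10 -> 10
PUSH 9  -> 10 9
OVER    -> 10 9 10
ADD     -> 10 19
MOD     -> 10
PUSH -3 -> 10 -3
DUP     -> 10 -3 -3
OVER    -> 10 -3 -3 -3
DIV     -> 10 -3 1
POP     -> 10 -3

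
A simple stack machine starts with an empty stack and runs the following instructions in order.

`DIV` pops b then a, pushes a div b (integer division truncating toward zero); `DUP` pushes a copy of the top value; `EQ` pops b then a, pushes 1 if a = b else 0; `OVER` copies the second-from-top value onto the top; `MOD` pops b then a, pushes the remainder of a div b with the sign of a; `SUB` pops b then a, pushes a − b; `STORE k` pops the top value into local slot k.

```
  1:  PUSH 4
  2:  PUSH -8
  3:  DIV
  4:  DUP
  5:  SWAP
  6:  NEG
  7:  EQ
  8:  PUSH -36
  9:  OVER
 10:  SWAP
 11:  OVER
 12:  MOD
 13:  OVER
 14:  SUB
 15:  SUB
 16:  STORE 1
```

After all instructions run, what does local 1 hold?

2

PUSH 4    4
PUSH -8   4 -8
DIV       0
DUP       0 0
SWAP      0 0
NEG       0 0
EQ        1
PUSH -36  1 -36
OVER      1 -36 1
SWAP      1 1 -36
OVER      1 1 -36 1
MOD       1 1 0
OVER      1 1 0 1
SUB       1 1 -1
SUB       1 2
STORE 1   1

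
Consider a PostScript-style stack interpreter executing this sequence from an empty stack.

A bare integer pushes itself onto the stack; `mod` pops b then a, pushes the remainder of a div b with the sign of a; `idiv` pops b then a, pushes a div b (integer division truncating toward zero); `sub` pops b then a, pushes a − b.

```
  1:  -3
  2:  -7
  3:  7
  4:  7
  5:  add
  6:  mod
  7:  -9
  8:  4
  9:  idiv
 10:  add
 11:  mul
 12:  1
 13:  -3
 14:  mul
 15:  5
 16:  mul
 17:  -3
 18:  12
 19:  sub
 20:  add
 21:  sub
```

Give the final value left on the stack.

-3   : [-3]
-7   : [-3, -7]
7    : [-3, -7, 7]
7    : [-3, -7, 7, 7]
add  : [-3, -7, 14]
mod  : [-3, -7]
-9   : [-3, -7, -9]
4    : [-3, -7, -9, 4]
idiv : [-3, -7, -2]
add  : [-3, -9]
mul  : [27]
1    : [27, 1]
-3   : [27, 1, -3]
mul  : [27, -3]
5    : [27, -3, 5]
mul  : [27, -15]
-3   : [27, -15, -3]
12   : [27, -15, -3, 12]
sub  : [27, -15, -15]
add  : [27, -30]
sub  : [57]

57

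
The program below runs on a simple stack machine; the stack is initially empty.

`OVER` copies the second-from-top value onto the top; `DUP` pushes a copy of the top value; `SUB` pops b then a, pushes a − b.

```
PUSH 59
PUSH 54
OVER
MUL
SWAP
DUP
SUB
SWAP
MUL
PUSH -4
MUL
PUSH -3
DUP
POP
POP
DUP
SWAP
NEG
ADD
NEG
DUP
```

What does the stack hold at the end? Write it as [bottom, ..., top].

[0, 0]

PUSH 59 -> 59
PUSH 54 -> 59 54
OVER    -> 59 54 59
MUL     -> 59 3186
SWAP    -> 3186 59
DUP     -> 3186 59 59
SUB     -> 3186 0
SWAP    -> 0 3186
MUL     -> 0
PUSH -4 -> 0 -4
MUL     -> 0
PUSH -3 -> 0 -3
DUP     -> 0 -3 -3
POP     -> 0 -3
POP     -> 0
DUP     -> 0 0
SWAP    -> 0 0
NEG     -> 0 0
ADD     -> 0
NEG     -> 0
DUP     -> 0 0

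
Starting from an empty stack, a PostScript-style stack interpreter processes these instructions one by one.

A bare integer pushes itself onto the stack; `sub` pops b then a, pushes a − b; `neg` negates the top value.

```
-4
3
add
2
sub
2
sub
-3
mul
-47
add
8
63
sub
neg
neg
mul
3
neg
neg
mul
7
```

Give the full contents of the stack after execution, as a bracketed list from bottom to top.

[5280, 7]

-4  : -4
3   : -4 3
add : -1
2   : -1 2
sub : -3
2   : -3 2
sub : -5
-3  : -5 -3
mul : 15
-47 : 15 -47
add : -32
8   : -32 8
63  : -32 8 63
sub : -32 -55
neg : -32 55
neg : -32 -55
mul : 1760
3   : 1760 3
neg : 1760 -3
neg : 1760 3
mul : 5280
7   : 5280 7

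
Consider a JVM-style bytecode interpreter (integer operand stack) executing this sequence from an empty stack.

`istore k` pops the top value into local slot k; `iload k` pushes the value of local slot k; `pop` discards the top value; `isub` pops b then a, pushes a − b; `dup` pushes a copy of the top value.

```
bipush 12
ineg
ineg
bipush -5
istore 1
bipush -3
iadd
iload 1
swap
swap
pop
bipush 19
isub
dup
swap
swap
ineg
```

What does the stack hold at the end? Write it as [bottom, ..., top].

[-10, 10]

bipush 12 → 12
ineg      → -12
ineg      → 12
bipush -5 → 12 -5
istore 1  → 12
bipush -3 → 12 -3
iadd      → 9
iload 1   → 9 -5
swap      → -5 9
swap      → 9 -5
pop       → 9
bipush 19 → 9 19
isub      → -10
dup       → -10 -10
swap      → -10 -10
swap      → -10 -10
ineg      → -10 10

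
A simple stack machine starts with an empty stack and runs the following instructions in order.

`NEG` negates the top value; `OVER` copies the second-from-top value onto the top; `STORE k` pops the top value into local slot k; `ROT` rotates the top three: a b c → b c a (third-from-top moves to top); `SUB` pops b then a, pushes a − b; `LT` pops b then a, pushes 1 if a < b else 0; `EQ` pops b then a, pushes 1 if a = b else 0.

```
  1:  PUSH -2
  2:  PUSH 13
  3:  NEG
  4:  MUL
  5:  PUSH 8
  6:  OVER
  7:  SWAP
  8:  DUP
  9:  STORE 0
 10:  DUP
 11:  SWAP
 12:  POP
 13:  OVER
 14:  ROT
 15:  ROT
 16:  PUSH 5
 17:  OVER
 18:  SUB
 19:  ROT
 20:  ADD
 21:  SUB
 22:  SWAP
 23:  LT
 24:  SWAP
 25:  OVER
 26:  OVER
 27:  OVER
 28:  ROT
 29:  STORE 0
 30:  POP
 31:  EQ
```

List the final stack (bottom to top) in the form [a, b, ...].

PUSH -2 -> [-2]
PUSH 13 -> [-2, 13]
NEG     -> [-2, -13]
MUL     -> [26]
PUSH 8  -> [26, 8]
OVER    -> [26, 8, 26]
SWAP    -> [26, 26, 8]
DUP     -> [26, 26, 8, 8]
STORE 0 -> [26, 26, 8]
DUP     -> [26, 26, 8, 8]
SWAP    -> [26, 26, 8, 8]
POP     -> [26, 26, 8]
OVER    -> [26, 26, 8, 26]
ROT     -> [26, 8, 26, 26]
ROT     -> [26, 26, 26, 8]
PUSH 5  -> [26, 26, 26, 8, 5]
OVER    -> [26, 26, 26, 8, 5, 8]
SUB     -> [26, 26, 26, 8, -3]
ROT     -> [26, 26, 8, -3, 26]
ADD     -> [26, 26, 8, 23]
SUB     -> [26, 26, -15]
SWAP    -> [26, -15, 26]
LT      -> [26, 1]
SWAP    -> [1, 26]
OVER    -> [1, 26, 1]
OVER    -> [1, 26, 1, 26]
OVER    -> [1, 26, 1, 26, 1]
ROT     -> [1, 26, 26, 1, 1]
STORE 0 -> [1, 26, 26, 1]
POP     -> [1, 26, 26]
EQ      -> [1, 1]

[1, 1]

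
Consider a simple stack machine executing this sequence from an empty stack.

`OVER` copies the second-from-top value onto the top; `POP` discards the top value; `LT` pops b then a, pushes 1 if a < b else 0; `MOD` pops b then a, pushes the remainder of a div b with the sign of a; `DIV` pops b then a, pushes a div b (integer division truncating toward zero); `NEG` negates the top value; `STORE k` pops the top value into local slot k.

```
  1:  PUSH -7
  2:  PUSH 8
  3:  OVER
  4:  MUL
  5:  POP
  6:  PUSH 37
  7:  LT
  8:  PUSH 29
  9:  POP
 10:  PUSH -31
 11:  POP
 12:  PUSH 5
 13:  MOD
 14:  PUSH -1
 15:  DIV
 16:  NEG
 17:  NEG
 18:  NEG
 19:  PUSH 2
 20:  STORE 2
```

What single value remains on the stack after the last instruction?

1

PUSH -7  : -7
PUSH 8   : -7 8
OVER     : -7 8 -7
MUL      : -7 -56
POP      : -7
PUSH 37  : -7 37
LT       : 1
PUSH 29  : 1 29
POP      : 1
PUSH -31 : 1 -31
POP      : 1
PUSH 5   : 1 5
MOD      : 1
PUSH -1  : 1 -1
DIV      : -1
NEG      : 1
NEG      : -1
NEG      : 1
PUSH 2   : 1 2
STORE 2  : 1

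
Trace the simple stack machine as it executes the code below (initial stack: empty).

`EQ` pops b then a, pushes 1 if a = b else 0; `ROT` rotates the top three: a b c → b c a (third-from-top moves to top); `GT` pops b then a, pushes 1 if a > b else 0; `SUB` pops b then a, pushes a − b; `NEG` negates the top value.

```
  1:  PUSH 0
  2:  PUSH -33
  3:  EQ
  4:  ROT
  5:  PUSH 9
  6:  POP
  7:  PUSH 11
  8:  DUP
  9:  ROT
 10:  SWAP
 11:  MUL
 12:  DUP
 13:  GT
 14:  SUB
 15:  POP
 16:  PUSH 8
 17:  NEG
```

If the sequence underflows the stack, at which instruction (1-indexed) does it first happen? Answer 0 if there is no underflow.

PUSH 0   → [0]
PUSH -33 → [0, -33]
EQ       → [0]
ROT  — needs 3 operands, stack has 1 → underflow

4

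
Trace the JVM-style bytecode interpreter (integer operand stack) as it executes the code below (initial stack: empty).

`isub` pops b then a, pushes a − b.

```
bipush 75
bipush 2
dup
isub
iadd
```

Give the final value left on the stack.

bipush 75 : 75
bipush 2  : 75 2
dup       : 75 2 2
isub      : 75 0
iadd      : 75

75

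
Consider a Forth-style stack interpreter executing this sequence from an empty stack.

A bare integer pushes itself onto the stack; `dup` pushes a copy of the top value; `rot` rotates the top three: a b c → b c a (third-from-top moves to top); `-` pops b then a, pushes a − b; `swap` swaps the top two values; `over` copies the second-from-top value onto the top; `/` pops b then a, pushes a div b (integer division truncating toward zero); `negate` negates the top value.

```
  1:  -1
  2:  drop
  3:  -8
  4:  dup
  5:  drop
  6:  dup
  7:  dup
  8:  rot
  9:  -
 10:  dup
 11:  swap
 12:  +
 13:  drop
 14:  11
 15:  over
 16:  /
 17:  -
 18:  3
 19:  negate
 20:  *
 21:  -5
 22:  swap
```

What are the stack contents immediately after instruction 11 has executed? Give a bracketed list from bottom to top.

[-8, 0, 0]

-1   -> -1
drop -> (empty)
-8   -> -8
dup  -> -8 -8
drop -> -8
dup  -> -8 -8
dup  -> -8 -8 -8
rot  -> -8 -8 -8
-    -> -8 0
dup  -> -8 0 0
swap -> -8 0 0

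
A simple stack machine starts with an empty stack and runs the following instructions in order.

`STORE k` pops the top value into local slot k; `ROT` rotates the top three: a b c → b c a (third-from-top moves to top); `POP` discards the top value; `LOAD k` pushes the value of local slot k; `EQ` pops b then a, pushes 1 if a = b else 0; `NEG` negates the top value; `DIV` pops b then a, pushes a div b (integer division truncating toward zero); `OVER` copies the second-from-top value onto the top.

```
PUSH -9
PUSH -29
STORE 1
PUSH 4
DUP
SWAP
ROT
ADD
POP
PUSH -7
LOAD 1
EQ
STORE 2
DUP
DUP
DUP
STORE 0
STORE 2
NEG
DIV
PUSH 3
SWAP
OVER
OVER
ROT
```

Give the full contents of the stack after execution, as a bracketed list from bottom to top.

PUSH -9   -9
PUSH -29  -9 -29
STORE 1   -9
PUSH 4    -9 4
DUP       -9 4 4
SWAP      -9 4 4
ROT       4 4 -9
ADD       4 -5
POP       4
PUSH -7   4 -7
LOAD 1    4 -7 -29
EQ        4 0
STORE 2   4
DUP       4 4
DUP       4 4 4
DUP       4 4 4 4
STORE 0   4 4 4
STORE 2   4 4
NEG       4 -4
DIV       -1
PUSH 3    -1 3
SWAP      3 -1
OVER      3 -1 3
OVER      3 -1 3 -1
ROT       3 3 -1 -1

[3, 3, -1, -1]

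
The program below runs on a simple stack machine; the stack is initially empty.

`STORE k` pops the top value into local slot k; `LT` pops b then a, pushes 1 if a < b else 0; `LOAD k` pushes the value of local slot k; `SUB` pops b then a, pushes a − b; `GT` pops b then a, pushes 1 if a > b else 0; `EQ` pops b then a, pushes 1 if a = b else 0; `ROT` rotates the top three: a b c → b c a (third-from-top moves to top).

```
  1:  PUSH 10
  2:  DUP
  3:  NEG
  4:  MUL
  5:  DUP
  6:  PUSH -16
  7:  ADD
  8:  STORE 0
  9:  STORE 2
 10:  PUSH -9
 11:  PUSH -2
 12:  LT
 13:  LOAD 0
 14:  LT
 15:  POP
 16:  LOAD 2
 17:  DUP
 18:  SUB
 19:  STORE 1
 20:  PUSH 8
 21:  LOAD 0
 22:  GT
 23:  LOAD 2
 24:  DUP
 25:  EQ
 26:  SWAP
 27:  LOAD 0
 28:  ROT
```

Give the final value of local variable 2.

-100

PUSH 10  : 10
DUP      : 10 10
NEG      : 10 -10
MUL      : -100
DUP      : -100 -100
PUSH -16 : -100 -100 -16
ADD      : -100 -116
STORE 0  : -100
STORE 2  : (empty)
PUSH -9  : -9
PUSH -2  : -9 -2
LT       : 1
LOAD 0   : 1 -116
LT       : 0
POP      : (empty)
LOAD 2   : -100
DUP      : -100 -100
SUB      : 0
STORE 1  : (empty)
PUSH 8   : 8
LOAD 0   : 8 -116
GT       : 1
LOAD 2   : 1 -100
DUP      : 1 -100 -100
EQ       : 1 1
SWAP     : 1 1
LOAD 0   : 1 1 -116
ROT      : 1 -116 1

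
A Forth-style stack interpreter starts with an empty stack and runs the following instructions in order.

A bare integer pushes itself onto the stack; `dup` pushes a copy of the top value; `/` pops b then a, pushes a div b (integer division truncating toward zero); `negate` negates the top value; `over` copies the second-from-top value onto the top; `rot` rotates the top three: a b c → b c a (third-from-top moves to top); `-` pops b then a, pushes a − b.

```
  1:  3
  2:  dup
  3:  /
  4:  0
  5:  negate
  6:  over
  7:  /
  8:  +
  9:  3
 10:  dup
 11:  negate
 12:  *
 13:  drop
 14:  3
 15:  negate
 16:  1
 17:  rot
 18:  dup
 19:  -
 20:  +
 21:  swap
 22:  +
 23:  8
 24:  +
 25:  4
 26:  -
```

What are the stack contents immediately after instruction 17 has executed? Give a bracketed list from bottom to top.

[-3, 1, 1]

3      -> 3
dup    -> 3 3
/      -> 1
0      -> 1 0
negate -> 1 0
over   -> 1 0 1
/      -> 1 0
+      -> 1
3      -> 1 3
dup    -> 1 3 3
negate -> 1 3 -3
*      -> 1 -9
drop   -> 1
3      -> 1 3
negate -> 1 -3
1      -> 1 -3 1
rot    -> -3 1 1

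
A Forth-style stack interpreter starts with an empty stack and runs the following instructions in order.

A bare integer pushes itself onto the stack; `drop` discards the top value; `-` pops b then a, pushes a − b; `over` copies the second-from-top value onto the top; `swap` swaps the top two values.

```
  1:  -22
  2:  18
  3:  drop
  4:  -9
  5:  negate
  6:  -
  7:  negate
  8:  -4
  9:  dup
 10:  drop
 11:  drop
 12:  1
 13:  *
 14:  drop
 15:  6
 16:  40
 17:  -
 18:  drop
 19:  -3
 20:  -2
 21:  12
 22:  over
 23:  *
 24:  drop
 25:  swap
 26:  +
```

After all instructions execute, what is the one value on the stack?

-22     [-22]
18      [-22, 18]
drop    [-22]
-9      [-22, -9]
negate  [-22, 9]
-       [-31]
negate  [31]
-4      [31, -4]
dup     [31, -4, -4]
drop    [31, -4]
drop    [31]
1       [31, 1]
*       [31]
drop    []
6       [6]
40      [6, 40]
-       [-34]
drop    []
-3      [-3]
-2      [-3, -2]
12      [-3, -2, 12]
over    [-3, -2, 12, -2]
*       [-3, -2, -24]
drop    [-3, -2]
swap    [-2, -3]
+       [-5]

-5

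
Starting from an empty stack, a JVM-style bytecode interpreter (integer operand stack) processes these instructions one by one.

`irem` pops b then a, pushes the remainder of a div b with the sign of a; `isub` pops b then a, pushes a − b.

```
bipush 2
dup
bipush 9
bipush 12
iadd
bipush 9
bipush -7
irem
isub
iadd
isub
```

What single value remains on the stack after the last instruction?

bipush 2  : [2]
dup       : [2, 2]
bipush 9  : [2, 2, 9]
bipush 12 : [2, 2, 9, 12]
iadd      : [2, 2, 21]
bipush 9  : [2, 2, 21, 9]
bipush -7 : [2, 2, 21, 9, -7]
irem      : [2, 2, 21, 2]
isub      : [2, 2, 19]
iadd      : [2, 21]
isub      : [-19]

-19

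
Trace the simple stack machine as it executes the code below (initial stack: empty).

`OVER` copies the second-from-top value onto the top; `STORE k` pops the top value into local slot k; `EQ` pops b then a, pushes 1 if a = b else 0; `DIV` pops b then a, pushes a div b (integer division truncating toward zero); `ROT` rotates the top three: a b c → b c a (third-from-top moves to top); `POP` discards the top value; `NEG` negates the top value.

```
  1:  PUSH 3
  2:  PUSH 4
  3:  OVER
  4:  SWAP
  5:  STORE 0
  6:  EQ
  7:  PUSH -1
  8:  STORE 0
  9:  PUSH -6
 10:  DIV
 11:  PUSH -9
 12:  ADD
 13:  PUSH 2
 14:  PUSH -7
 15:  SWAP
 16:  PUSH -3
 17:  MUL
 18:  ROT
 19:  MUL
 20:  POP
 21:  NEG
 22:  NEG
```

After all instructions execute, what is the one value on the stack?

PUSH 3  -> 3
PUSH 4  -> 3 4
OVER    -> 3 4 3
SWAP    -> 3 3 4
STORE 0 -> 3 3
EQ      -> 1
PUSH -1 -> 1 -1
STORE 0 -> 1
PUSH -6 -> 1 -6
DIV     -> 0
PUSH -9 -> 0 -9
ADD     -> -9
PUSH 2  -> -9 2
PUSH -7 -> -9 2 -7
SWAP    -> -9 -7 2
PUSH -3 -> -9 -7 2 -3
MUL     -> -9 -7 -6
ROT     -> -7 -6 -9
MUL     -> -7 54
POP     -> -7
NEG     -> 7
NEG     -> -7

-7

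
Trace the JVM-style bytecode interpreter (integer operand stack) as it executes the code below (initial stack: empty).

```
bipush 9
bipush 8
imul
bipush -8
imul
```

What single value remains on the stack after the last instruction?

bipush 9  -> [9]
bipush 8  -> [9, 8]
imul      -> [72]
bipush -8 -> [72, -8]
imul      -> [-576]

-576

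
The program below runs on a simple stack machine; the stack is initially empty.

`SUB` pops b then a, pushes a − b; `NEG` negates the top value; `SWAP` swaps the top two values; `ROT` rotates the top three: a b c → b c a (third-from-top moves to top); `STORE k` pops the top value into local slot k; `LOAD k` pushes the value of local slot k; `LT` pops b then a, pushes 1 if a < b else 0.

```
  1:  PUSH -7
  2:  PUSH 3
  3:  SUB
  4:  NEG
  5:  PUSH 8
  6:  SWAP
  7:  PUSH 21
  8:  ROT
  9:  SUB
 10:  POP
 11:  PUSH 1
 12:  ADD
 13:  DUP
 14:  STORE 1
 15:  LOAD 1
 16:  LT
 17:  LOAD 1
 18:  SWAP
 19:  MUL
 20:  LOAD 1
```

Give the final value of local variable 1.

11

PUSH -7 : [-7]
PUSH 3  : [-7, 3]
SUB     : [-10]
NEG     : [10]
PUSH 8  : [10, 8]
SWAP    : [8, 10]
PUSH 21 : [8, 10, 21]
ROT     : [10, 21, 8]
SUB     : [10, 13]
POP     : [10]
PUSH 1  : [10, 1]
ADD     : [11]
DUP     : [11, 11]
STORE 1 : [11]
LOAD 1  : [11, 11]
LT      : [0]
LOAD 1  : [0, 11]
SWAP    : [11, 0]
MUL     : [0]
LOAD 1  : [0, 11]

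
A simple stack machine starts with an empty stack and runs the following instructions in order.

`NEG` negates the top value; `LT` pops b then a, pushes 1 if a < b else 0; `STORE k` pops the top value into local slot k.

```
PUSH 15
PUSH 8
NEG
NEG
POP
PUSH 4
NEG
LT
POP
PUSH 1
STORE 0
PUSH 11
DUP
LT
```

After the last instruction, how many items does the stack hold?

PUSH 15 -> [15]
PUSH 8  -> [15, 8]
NEG     -> [15, -8]
NEG     -> [15, 8]
POP     -> [15]
PUSH 4  -> [15, 4]
NEG     -> [15, -4]
LT      -> [0]
POP     -> []
PUSH 1  -> [1]
STORE 0 -> []
PUSH 11 -> [11]
DUP     -> [11, 11]
LT      -> [0]

1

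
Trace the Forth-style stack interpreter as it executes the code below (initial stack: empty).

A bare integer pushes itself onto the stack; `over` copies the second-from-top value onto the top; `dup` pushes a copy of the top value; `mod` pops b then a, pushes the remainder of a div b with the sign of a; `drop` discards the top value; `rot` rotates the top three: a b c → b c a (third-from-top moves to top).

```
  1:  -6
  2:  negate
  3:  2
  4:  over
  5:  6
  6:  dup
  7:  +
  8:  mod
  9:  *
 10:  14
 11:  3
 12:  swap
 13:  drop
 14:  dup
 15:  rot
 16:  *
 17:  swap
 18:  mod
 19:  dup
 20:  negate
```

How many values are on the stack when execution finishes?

3

-6      [-6]
negate  [6]
2       [6, 2]
over    [6, 2, 6]
6       [6, 2, 6, 6]
dup     [6, 2, 6, 6, 6]
+       [6, 2, 6, 12]
mod     [6, 2, 6]
*       [6, 12]
14      [6, 12, 14]
3       [6, 12, 14, 3]
swap    [6, 12, 3, 14]
drop    [6, 12, 3]
dup     [6, 12, 3, 3]
rot     [6, 3, 3, 12]
*       [6, 3, 36]
swap    [6, 36, 3]
mod     [6, 0]
dup     [6, 0, 0]
negate  [6, 0, 0]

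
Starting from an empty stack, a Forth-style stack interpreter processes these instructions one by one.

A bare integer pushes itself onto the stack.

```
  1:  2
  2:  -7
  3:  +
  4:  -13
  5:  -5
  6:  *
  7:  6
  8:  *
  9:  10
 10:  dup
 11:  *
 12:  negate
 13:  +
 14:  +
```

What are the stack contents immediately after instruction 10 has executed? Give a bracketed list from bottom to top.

2   → 2
-7  → 2 -7
+   → -5
-13 → -5 -13
-5  → -5 -13 -5
*   → -5 65
6   → -5 65 6
*   → -5 390
10  → -5 390 10
dup → -5 390 10 10

[-5, 390, 10, 10]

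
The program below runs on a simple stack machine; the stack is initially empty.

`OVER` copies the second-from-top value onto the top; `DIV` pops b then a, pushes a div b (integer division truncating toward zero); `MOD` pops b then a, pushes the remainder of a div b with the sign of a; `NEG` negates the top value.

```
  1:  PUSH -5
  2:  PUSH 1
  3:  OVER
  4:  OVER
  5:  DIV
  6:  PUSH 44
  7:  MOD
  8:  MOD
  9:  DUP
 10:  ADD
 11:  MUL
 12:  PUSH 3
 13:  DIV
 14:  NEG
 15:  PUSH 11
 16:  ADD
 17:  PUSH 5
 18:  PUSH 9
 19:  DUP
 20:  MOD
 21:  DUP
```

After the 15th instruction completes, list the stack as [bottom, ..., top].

[3, 11]

PUSH -5 → -5
PUSH 1  → -5 1
OVER    → -5 1 -5
OVER    → -5 1 -5 1
DIV     → -5 1 -5
PUSH 44 → -5 1 -5 44
MOD     → -5 1 -5
MOD     → -5 1
DUP     → -5 1 1
ADD     → -5 2
MUL     → -10
PUSH 3  → -10 3
DIV     → -3
NEG     → 3
PUSH 11 → 3 11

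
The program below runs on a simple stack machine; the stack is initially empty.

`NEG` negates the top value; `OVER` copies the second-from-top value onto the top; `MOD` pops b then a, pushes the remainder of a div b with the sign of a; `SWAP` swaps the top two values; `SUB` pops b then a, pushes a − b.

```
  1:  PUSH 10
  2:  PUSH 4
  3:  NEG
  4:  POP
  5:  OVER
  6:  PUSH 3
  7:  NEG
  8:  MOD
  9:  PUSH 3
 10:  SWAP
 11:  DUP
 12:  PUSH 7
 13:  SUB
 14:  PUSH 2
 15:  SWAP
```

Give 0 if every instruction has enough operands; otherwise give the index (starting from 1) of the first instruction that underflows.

PUSH 10 : 10
PUSH 4  : 10 4
NEG     : 10 -4
POP     : 10
OVER  — needs 2 operands, stack has 1 → underflow

5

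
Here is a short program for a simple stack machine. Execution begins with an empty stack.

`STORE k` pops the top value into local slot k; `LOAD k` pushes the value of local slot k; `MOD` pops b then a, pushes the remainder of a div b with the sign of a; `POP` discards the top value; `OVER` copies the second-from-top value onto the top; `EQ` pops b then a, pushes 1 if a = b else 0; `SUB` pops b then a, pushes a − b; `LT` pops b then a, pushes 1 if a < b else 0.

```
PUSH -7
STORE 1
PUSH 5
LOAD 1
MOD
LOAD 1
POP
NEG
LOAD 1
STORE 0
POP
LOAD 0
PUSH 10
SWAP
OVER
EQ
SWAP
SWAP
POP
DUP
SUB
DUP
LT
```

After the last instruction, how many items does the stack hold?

PUSH -7  [-7]
STORE 1  []
PUSH 5   [5]
LOAD 1   [5, -7]
MOD      [5]
LOAD 1   [5, -7]
POP      [5]
NEG      [-5]
LOAD 1   [-5, -7]
STORE 0  [-5]
POP      []
LOAD 0   [-7]
PUSH 10  [-7, 10]
SWAP     [10, -7]
OVER     [10, -7, 10]
EQ       [10, 0]
SWAP     [0, 10]
SWAP     [10, 0]
POP      [10]
DUP      [10, 10]
SUB      [0]
DUP      [0, 0]
LT       [0]

1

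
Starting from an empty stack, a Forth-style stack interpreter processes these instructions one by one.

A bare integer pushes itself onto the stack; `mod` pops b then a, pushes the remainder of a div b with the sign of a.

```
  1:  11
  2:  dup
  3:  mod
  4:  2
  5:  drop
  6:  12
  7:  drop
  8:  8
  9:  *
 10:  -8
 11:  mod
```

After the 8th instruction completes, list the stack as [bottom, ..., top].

[0, 8]

11   -> [11]
dup  -> [11, 11]
mod  -> [0]
2    -> [0, 2]
drop -> [0]
12   -> [0, 12]
drop -> [0]
8    -> [0, 8]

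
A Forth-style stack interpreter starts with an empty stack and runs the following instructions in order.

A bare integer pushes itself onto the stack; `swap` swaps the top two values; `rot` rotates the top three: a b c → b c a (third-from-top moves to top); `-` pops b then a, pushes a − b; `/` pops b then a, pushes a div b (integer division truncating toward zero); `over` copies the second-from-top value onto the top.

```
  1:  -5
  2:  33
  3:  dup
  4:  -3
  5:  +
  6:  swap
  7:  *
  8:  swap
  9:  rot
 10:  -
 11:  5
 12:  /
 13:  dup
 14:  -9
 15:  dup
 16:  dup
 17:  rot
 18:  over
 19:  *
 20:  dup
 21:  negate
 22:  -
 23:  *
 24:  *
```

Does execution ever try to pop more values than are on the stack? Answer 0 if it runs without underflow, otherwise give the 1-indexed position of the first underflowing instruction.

9

-5    [-5]
33    [-5, 33]
dup   [-5, 33, 33]
-3    [-5, 33, 33, -3]
+     [-5, 33, 30]
swap  [-5, 30, 33]
*     [-5, 990]
swap  [990, -5]
rot  — needs 3 operands, stack has 2 → underflow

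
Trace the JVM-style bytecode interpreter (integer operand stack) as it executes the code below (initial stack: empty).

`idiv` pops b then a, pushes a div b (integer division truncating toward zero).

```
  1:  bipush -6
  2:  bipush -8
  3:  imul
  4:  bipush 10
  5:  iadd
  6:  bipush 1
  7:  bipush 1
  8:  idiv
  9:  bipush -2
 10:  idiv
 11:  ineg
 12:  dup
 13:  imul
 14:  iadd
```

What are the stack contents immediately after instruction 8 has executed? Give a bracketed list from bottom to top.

[58, 1]

bipush -6 -> [-6]
bipush -8 -> [-6, -8]
imul      -> [48]
bipush 10 -> [48, 10]
iadd      -> [58]
bipush 1  -> [58, 1]
bipush 1  -> [58, 1, 1]
idiv      -> [58, 1]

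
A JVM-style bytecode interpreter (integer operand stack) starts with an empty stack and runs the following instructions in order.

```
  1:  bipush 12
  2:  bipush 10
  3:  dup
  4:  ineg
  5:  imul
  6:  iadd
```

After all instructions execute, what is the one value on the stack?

bipush 12 : 12
bipush 10 : 12 10
dup       : 12 10 10
ineg      : 12 10 -10
imul      : 12 -100
iadd      : -88

-88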